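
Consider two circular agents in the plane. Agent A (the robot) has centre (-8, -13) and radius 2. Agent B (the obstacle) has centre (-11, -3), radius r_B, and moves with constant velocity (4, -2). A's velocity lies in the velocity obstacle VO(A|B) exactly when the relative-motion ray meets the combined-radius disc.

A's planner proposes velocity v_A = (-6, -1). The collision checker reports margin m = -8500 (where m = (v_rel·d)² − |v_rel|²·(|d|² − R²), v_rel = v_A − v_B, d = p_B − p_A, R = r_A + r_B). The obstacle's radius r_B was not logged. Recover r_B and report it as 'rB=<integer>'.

m = -8500
d = (-3, 10);  v_rel = (-10, 1),  |v_rel|² = 101
v_rel×d = (-10)·(10) − (1)·(-3) = -97
since m = R²·101 − (-97)²:  R² = (9409 + -8500) / 101 = 9
R = √9 = 3  ⇒  r_B = 3 − 2 = 1

rB=1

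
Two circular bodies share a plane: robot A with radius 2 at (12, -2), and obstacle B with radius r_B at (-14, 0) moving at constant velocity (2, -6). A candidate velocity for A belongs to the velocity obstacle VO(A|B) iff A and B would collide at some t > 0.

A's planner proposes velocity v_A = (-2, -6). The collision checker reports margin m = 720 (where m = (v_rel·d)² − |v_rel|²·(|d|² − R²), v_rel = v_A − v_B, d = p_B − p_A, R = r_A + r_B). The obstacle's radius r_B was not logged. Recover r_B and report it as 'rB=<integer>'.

m = 720
d = (-26, 2);  v_rel = (-4, 0),  |v_rel|² = 16
v_rel×d = (-4)·(2) − (0)·(-26) = -8
since m = R²·16 − (-8)²:  R² = (64 + 720) / 16 = 49
R = √49 = 7  ⇒  r_B = 7 − 2 = 5

rB=5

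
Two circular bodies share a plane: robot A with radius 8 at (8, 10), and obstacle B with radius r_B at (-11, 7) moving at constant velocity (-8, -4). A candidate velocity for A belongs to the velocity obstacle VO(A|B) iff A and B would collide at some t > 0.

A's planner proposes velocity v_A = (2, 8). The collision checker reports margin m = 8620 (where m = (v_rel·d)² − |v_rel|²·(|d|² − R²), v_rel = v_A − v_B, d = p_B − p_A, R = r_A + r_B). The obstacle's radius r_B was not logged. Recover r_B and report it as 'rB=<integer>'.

m = 8620
d = (-19, -3);  v_rel = (10, 12),  |v_rel|² = 244
v_rel×d = (10)·(-3) − (12)·(-19) = 198
since m = R²·244 − 198²:  R² = (39204 + 8620) / 244 = 196
R = √196 = 14  ⇒  r_B = 14 − 8 = 6

rB=6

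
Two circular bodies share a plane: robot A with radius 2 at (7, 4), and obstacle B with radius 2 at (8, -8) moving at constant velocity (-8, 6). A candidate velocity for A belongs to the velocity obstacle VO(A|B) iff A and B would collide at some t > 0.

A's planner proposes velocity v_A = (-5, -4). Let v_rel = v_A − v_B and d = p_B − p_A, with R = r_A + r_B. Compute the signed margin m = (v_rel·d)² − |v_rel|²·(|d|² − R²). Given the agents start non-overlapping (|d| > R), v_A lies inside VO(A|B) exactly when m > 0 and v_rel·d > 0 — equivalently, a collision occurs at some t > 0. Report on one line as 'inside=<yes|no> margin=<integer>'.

d = (1, -12),  |d|² = 145;  R = 2+2 = 4,  c = 145−4² = 129
v_rel = (3, -10),  |v_rel|² = 109;  v_rel·d = (3)·(1) + (-10)·(-12) = 123
109·t² − 246·t + 129 = 0  ⇒  m = 123² − 109·129 = 1068
m = 1068 > 0,  v_rel·d = 123 > 0  ⇒  inside

inside=yes margin=1068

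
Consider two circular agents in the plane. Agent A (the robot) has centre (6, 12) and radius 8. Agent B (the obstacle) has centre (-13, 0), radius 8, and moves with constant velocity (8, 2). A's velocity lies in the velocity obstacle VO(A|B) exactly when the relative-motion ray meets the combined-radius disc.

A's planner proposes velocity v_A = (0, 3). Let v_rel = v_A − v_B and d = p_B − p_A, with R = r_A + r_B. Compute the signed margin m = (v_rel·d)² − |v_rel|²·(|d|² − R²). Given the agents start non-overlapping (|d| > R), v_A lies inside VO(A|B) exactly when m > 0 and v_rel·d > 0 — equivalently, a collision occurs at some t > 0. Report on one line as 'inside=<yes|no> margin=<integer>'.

d = (-19, -12),  |d|² = 505;  R = 8+8 = 16,  c = 505−16² = 249
v_rel = (-8, 1),  |v_rel|² = 65;  v_rel·d = (-8)·(-19) + (1)·(-12) = 140
65·t² − 280·t + 249 = 0  ⇒  m = 140² − 65·249 = 3415
m = 3415 > 0,  v_rel·d = 140 > 0  ⇒  inside

inside=yes margin=3415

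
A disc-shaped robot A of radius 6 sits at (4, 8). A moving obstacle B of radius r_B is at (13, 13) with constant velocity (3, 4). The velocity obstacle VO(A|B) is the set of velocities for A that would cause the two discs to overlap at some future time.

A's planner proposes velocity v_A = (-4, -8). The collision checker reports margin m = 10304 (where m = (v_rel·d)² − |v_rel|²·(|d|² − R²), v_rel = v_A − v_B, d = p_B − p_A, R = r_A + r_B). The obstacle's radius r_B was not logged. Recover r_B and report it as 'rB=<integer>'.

m = 10304
d = (9, 5);  v_rel = (-7, -12),  |v_rel|² = 193
v_rel×d = (-7)·(5) − (-12)·(9) = 73
since m = R²·193 − 73²:  R² = (5329 + 10304) / 193 = 81
R = √81 = 9  ⇒  r_B = 9 − 6 = 3

rB=3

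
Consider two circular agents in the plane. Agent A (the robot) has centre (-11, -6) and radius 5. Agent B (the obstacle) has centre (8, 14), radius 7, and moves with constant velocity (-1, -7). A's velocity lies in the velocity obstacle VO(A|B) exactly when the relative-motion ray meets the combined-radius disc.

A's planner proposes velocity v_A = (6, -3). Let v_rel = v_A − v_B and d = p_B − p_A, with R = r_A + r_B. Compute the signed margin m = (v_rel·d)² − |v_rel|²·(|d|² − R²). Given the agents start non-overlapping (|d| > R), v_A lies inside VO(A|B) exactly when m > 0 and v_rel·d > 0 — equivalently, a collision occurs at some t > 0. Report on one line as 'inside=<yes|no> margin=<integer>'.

d = (19, 20),  |d|² = 761;  R = 5+7 = 12,  c = 761−12² = 617
v_rel = (7, 4),  |v_rel|² = 65;  v_rel·d = (7)·(19) + (4)·(20) = 213
65·t² − 426·t + 617 = 0  ⇒  m = 213² − 65·617 = 5264
m = 5264 > 0,  v_rel·d = 213 > 0  ⇒  inside

inside=yes margin=5264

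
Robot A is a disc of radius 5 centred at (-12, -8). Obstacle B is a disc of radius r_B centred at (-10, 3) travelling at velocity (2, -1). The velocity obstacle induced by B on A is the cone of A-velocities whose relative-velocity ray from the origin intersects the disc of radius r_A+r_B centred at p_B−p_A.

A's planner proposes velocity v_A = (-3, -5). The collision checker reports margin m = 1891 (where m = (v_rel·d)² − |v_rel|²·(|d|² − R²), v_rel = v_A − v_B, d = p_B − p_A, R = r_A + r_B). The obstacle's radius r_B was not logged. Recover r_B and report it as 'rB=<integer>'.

m = 1891
d = (2, 11);  v_rel = (-5, -4),  |v_rel|² = 41
v_rel×d = (-5)·(11) − (-4)·(2) = -47
since m = R²·41 − (-47)²:  R² = (2209 + 1891) / 41 = 100
R = √100 = 10  ⇒  r_B = 10 − 5 = 5

rB=5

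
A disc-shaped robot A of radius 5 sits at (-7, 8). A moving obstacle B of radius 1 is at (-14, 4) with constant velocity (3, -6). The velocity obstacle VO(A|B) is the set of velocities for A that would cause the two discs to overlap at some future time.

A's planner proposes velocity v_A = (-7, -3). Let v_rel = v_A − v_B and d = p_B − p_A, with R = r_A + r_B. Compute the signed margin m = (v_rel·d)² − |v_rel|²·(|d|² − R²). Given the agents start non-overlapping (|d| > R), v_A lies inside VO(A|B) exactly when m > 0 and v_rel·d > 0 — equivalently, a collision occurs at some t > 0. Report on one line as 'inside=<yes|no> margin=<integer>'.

d = (-7, -4),  |d|² = 65;  R = 5+1 = 6,  c = 65−6² = 29
v_rel = (-10, 3),  |v_rel|² = 109;  v_rel·d = (-10)·(-7) + (3)·(-4) = 58
109·t² − 116·t + 29 = 0  ⇒  m = 58² − 109·29 = 203
m = 203 > 0,  v_rel·d = 58 > 0  ⇒  inside

inside=yes margin=203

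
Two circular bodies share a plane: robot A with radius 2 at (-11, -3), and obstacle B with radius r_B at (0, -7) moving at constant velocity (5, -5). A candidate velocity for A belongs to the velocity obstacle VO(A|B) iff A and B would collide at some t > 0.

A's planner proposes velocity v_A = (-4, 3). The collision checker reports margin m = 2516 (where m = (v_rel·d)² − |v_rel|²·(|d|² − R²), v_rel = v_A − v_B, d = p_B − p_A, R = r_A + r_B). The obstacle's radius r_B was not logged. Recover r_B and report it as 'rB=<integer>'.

m = 2516
d = (11, -4);  v_rel = (-9, 8),  |v_rel|² = 145
v_rel×d = (-9)·(-4) − (8)·(11) = -52
since m = R²·145 − (-52)²:  R² = (2704 + 2516) / 145 = 36
R = √36 = 6  ⇒  r_B = 6 − 2 = 4

rB=4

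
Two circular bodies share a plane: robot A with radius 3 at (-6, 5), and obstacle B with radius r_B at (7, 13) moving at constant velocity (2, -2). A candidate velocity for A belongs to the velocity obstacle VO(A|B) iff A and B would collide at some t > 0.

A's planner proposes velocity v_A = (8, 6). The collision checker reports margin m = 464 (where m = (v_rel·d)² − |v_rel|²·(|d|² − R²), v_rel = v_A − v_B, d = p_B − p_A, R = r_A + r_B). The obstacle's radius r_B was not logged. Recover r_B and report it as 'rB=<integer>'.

m = 464
d = (13, 8);  v_rel = (6, 8),  |v_rel|² = 100
v_rel×d = (6)·(8) − (8)·(13) = -56
since m = R²·100 − (-56)²:  R² = (3136 + 464) / 100 = 36
R = √36 = 6  ⇒  r_B = 6 − 3 = 3

rB=3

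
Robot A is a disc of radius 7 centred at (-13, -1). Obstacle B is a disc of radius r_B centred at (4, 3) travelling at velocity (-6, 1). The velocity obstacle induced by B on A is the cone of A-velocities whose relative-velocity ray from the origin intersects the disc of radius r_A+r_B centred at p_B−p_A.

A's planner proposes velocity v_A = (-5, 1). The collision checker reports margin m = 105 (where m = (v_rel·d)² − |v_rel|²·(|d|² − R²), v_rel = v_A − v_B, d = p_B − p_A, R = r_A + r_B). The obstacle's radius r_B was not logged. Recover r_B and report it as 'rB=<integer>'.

m = 105
d = (17, 4);  v_rel = (1, 0),  |v_rel|² = 1
v_rel×d = (1)·(4) − (0)·(17) = 4
since m = R²·1 − 4²:  R² = (16 + 105) / 1 = 121
R = √121 = 11  ⇒  r_B = 11 − 7 = 4

rB=4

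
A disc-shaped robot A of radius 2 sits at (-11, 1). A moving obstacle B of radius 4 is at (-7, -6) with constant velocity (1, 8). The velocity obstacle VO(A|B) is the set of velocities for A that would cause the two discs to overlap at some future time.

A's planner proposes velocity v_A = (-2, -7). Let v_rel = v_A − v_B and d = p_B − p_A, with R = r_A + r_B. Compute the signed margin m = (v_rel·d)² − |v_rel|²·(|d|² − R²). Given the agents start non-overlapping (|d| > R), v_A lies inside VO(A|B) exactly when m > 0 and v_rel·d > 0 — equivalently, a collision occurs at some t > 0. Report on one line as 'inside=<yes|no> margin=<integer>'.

d = (4, -7),  |d|² = 65;  R = 2+4 = 6,  c = 65−6² = 29
v_rel = (-3, -15),  |v_rel|² = 234;  v_rel·d = (-3)·(4) + (-15)·(-7) = 93
234·t² − 186·t + 29 = 0  ⇒  m = 93² − 234·29 = 1863
m = 1863 > 0,  v_rel·d = 93 > 0  ⇒  inside

inside=yes margin=1863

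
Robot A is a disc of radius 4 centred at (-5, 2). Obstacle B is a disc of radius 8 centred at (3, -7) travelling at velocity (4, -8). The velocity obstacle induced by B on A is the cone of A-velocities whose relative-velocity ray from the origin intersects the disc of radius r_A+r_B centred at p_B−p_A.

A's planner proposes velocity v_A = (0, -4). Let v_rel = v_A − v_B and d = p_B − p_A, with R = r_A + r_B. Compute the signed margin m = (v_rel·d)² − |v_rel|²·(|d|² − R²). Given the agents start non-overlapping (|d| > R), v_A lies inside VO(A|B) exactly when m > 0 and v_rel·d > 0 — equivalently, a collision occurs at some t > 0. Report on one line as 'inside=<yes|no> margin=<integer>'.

d = (8, -9),  |d|² = 145;  R = 4+8 = 12,  c = 145−12² = 1
v_rel = (-4, 4),  |v_rel|² = 32;  v_rel·d = (-4)·(8) + (4)·(-9) = -68
32·t² + 136·t + 1 = 0  ⇒  m = (-68)² − 32·1 = 4592
m = 4592 > 0,  v_rel·d = -68 < 0  ⇒  outside

inside=no margin=4592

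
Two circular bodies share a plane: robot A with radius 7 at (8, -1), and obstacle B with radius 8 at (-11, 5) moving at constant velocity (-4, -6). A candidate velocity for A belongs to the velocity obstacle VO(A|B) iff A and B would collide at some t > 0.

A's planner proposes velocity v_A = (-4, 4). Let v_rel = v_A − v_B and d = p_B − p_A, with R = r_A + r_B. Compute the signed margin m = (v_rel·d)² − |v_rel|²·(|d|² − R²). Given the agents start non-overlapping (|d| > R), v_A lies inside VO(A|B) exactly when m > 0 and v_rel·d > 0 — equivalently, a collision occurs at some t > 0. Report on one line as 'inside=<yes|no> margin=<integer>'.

d = (-19, 6),  |d|² = 397;  R = 7+8 = 15,  c = 397−15² = 172
v_rel = (0, 10),  |v_rel|² = 100;  v_rel·d = (0)·(-19) + (10)·(6) = 60
100·t² − 120·t + 172 = 0  ⇒  m = 60² − 100·172 = -13600
m = -13600 < 0,  v_rel·d = 60 > 0  ⇒  outside

inside=no margin=-13600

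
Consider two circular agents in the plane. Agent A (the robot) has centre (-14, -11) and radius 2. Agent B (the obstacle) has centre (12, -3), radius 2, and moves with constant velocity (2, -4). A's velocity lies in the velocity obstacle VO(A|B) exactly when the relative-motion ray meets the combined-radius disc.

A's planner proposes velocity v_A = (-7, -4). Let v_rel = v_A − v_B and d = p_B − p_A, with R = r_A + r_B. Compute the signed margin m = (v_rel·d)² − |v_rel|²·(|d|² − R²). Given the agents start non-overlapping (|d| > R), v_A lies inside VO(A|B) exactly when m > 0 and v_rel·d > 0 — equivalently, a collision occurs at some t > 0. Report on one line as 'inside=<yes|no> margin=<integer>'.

d = (26, 8),  |d|² = 740;  R = 2+2 = 4,  c = 740−4² = 724
v_rel = (-9, 0),  |v_rel|² = 81;  v_rel·d = (-9)·(26) + (0)·(8) = -234
81·t² + 468·t + 724 = 0  ⇒  m = (-234)² − 81·724 = -3888
m = -3888 < 0,  v_rel·d = -234 < 0  ⇒  outside

inside=no margin=-3888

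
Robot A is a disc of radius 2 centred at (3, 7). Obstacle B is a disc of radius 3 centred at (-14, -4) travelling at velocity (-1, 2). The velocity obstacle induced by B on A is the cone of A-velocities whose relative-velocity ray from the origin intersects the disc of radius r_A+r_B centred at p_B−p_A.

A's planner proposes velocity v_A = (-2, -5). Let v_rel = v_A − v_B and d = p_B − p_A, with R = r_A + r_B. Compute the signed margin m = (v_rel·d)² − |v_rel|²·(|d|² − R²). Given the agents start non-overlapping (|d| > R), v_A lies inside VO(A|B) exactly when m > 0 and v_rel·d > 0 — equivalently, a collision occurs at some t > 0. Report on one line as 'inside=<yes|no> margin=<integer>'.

d = (-17, -11),  |d|² = 410;  R = 2+3 = 5,  c = 410−5² = 385
v_rel = (-1, -7),  |v_rel|² = 50;  v_rel·d = (-1)·(-17) + (-7)·(-11) = 94
50·t² − 188·t + 385 = 0  ⇒  m = 94² − 50·385 = -10414
m = -10414 < 0,  v_rel·d = 94 > 0  ⇒  outside

inside=no margin=-10414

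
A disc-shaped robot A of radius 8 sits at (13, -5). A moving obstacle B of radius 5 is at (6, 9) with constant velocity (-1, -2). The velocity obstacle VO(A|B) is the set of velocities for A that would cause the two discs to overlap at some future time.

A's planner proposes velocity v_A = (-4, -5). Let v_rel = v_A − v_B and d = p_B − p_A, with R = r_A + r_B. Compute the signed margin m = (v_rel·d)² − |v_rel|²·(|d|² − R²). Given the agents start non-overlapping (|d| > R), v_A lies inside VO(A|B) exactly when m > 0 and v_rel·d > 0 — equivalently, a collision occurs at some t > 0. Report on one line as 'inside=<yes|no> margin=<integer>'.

d = (-7, 14),  |d|² = 245;  R = 8+5 = 13,  c = 245−13² = 76
v_rel = (-3, -3),  |v_rel|² = 18;  v_rel·d = (-3)·(-7) + (-3)·(14) = -21
18·t² + 42·t + 76 = 0  ⇒  m = (-21)² − 18·76 = -927
m = -927 < 0,  v_rel·d = -21 < 0  ⇒  outside

inside=no margin=-927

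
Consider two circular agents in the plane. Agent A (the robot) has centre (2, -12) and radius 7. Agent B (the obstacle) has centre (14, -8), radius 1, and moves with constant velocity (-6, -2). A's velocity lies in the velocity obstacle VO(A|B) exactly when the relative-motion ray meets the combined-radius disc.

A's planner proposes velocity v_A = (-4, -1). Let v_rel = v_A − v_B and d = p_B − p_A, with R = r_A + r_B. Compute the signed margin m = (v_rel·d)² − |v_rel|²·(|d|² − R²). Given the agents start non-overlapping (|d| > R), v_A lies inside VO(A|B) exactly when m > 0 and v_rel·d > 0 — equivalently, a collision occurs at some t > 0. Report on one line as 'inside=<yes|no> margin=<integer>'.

d = (12, 4),  |d|² = 160;  R = 7+1 = 8,  c = 160−8² = 96
v_rel = (2, 1),  |v_rel|² = 5;  v_rel·d = (2)·(12) + (1)·(4) = 28
5·t² − 56·t + 96 = 0  ⇒  m = 28² − 5·96 = 304
m = 304 > 0,  v_rel·d = 28 > 0  ⇒  inside

inside=yes margin=304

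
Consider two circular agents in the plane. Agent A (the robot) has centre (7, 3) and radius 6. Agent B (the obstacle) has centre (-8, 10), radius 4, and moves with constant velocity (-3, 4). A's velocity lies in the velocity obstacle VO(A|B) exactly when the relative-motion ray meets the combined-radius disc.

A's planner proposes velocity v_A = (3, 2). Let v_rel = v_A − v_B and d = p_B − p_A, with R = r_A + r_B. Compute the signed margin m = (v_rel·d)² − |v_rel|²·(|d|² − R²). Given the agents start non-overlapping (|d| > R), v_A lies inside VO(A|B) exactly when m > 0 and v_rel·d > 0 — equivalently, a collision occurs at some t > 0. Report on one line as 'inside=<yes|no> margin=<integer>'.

d = (-15, 7),  |d|² = 274;  R = 6+4 = 10,  c = 274−10² = 174
v_rel = (6, -2),  |v_rel|² = 40;  v_rel·d = (6)·(-15) + (-2)·(7) = -104
40·t² + 208·t + 174 = 0  ⇒  m = (-104)² − 40·174 = 3856
m = 3856 > 0,  v_rel·d = -104 < 0  ⇒  outside

inside=no margin=3856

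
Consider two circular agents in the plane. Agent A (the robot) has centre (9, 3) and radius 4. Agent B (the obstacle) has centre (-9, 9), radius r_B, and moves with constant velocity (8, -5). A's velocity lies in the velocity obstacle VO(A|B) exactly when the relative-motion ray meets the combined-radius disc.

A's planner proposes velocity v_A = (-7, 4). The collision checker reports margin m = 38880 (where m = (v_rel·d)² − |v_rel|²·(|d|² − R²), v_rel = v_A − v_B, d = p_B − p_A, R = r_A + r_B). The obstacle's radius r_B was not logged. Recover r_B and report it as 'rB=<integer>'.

m = 38880
d = (-18, 6);  v_rel = (-15, 9),  |v_rel|² = 306
v_rel×d = (-15)·(6) − (9)·(-18) = 72
since m = R²·306 − 72²:  R² = (5184 + 38880) / 306 = 144
R = √144 = 12  ⇒  r_B = 12 − 4 = 8

rB=8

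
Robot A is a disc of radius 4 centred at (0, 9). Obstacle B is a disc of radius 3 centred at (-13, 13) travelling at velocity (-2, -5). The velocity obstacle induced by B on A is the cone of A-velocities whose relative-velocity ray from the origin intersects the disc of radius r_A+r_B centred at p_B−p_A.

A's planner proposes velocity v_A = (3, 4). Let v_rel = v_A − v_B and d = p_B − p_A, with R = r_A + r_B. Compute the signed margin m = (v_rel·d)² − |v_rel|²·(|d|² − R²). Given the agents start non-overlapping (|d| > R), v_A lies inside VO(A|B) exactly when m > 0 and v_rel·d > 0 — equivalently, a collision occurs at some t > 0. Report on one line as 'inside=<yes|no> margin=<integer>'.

d = (-13, 4),  |d|² = 185;  R = 4+3 = 7,  c = 185−7² = 136
v_rel = (5, 9),  |v_rel|² = 106;  v_rel·d = (5)·(-13) + (9)·(4) = -29
106·t² + 58·t + 136 = 0  ⇒  m = (-29)² − 106·136 = -13575
m = -13575 < 0,  v_rel·d = -29 < 0  ⇒  outside

inside=no margin=-13575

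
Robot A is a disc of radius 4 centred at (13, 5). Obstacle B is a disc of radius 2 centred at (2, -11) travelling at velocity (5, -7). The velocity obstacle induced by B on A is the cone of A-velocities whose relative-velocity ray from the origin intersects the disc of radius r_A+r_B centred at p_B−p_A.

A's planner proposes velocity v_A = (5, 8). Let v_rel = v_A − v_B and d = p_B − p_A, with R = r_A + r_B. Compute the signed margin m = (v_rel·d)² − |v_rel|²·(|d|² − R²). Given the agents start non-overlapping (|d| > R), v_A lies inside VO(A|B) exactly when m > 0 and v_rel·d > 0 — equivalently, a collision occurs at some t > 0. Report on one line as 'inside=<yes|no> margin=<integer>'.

d = (-11, -16),  |d|² = 377;  R = 4+2 = 6,  c = 377−6² = 341
v_rel = (0, 15),  |v_rel|² = 225;  v_rel·d = (0)·(-11) + (15)·(-16) = -240
225·t² + 480·t + 341 = 0  ⇒  m = (-240)² − 225·341 = -19125
m = -19125 < 0,  v_rel·d = -240 < 0  ⇒  outside

inside=no margin=-19125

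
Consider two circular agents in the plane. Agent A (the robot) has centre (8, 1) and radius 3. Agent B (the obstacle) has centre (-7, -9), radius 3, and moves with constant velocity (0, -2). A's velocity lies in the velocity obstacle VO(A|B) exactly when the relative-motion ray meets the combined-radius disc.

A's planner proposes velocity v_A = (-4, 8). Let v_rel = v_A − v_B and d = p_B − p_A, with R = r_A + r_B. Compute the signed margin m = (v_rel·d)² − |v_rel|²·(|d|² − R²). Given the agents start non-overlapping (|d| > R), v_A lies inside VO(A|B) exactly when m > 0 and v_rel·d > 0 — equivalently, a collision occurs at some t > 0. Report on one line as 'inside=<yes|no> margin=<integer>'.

d = (-15, -10),  |d|² = 325;  R = 3+3 = 6,  c = 325−6² = 289
v_rel = (-4, 10),  |v_rel|² = 116;  v_rel·d = (-4)·(-15) + (10)·(-10) = -40
116·t² + 80·t + 289 = 0  ⇒  m = (-40)² − 116·289 = -31924
m = -31924 < 0,  v_rel·d = -40 < 0  ⇒  outside

inside=no margin=-31924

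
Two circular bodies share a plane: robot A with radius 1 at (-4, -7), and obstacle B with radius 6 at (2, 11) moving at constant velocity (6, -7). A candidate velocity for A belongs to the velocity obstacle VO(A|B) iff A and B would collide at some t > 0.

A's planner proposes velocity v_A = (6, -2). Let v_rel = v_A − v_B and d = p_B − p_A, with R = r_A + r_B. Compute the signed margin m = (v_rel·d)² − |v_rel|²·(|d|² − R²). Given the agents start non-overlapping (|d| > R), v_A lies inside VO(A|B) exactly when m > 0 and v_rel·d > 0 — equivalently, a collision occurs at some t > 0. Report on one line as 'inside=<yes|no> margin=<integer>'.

d = (6, 18),  |d|² = 360;  R = 1+6 = 7,  c = 360−7² = 311
v_rel = (0, 5),  |v_rel|² = 25;  v_rel·d = (0)·(6) + (5)·(18) = 90
25·t² − 180·t + 311 = 0  ⇒  m = 90² − 25·311 = 325
m = 325 > 0,  v_rel·d = 90 > 0  ⇒  inside

inside=yes margin=325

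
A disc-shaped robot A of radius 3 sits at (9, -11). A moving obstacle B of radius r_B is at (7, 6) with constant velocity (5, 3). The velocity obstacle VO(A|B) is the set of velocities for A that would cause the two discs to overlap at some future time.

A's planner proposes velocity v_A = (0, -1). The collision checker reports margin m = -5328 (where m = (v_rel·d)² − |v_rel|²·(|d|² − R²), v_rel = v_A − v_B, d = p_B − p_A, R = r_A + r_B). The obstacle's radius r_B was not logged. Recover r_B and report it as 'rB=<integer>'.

m = -5328
d = (-2, 17);  v_rel = (-5, -4),  |v_rel|² = 41
v_rel×d = (-5)·(17) − (-4)·(-2) = -93
since m = R²·41 − (-93)²:  R² = (8649 + -5328) / 41 = 81
R = √81 = 9  ⇒  r_B = 9 − 3 = 6

rB=6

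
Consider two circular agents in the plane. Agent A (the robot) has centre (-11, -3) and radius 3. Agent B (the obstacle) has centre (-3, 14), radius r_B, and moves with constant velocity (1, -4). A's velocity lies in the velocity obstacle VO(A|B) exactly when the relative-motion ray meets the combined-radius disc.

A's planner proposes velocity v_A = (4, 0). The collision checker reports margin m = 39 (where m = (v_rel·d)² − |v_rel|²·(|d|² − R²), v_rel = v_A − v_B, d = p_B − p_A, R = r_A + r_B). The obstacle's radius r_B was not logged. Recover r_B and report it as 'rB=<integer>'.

m = 39
d = (8, 17);  v_rel = (3, 4),  |v_rel|² = 25
v_rel×d = (3)·(17) − (4)·(8) = 19
since m = R²·25 − 19²:  R² = (361 + 39) / 25 = 16
R = √16 = 4  ⇒  r_B = 4 − 3 = 1

rB=1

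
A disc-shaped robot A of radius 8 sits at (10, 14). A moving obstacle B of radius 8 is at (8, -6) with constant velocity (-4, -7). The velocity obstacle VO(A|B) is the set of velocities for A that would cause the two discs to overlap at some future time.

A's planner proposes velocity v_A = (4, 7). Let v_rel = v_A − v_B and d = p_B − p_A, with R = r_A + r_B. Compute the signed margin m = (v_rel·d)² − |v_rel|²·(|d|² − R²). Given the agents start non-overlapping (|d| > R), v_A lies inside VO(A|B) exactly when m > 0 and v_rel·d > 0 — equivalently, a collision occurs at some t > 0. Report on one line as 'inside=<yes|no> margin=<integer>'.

d = (-2, -20),  |d|² = 404;  R = 8+8 = 16,  c = 404−16² = 148
v_rel = (8, 14),  |v_rel|² = 260;  v_rel·d = (8)·(-2) + (14)·(-20) = -296
260·t² + 592·t + 148 = 0  ⇒  m = (-296)² − 260·148 = 49136
m = 49136 > 0,  v_rel·d = -296 < 0  ⇒  outside

inside=no margin=49136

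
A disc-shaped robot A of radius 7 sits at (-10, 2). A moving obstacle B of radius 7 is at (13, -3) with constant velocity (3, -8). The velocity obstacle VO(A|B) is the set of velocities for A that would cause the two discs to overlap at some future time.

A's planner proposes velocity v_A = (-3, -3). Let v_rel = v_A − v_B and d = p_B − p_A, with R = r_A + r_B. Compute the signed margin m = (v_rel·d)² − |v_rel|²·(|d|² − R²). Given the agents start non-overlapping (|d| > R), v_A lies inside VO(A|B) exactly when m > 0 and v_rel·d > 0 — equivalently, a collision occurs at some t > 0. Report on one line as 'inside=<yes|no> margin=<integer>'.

d = (23, -5),  |d|² = 554;  R = 7+7 = 14,  c = 554−14² = 358
v_rel = (-6, 5),  |v_rel|² = 61;  v_rel·d = (-6)·(23) + (5)·(-5) = -163
61·t² + 326·t + 358 = 0  ⇒  m = (-163)² − 61·358 = 4731
m = 4731 > 0,  v_rel·d = -163 < 0  ⇒  outside

inside=no margin=4731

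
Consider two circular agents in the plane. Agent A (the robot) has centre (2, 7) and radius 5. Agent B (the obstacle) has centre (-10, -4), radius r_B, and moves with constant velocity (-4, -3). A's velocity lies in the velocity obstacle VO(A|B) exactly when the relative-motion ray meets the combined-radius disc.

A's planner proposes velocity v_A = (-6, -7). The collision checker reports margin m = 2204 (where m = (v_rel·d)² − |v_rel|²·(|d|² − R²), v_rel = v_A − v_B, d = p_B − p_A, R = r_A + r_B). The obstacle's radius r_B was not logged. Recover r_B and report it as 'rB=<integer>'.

m = 2204
d = (-12, -11);  v_rel = (-2, -4),  |v_rel|² = 20
v_rel×d = (-2)·(-11) − (-4)·(-12) = -26
since m = R²·20 − (-26)²:  R² = (676 + 2204) / 20 = 144
R = √144 = 12  ⇒  r_B = 12 − 5 = 7

rB=7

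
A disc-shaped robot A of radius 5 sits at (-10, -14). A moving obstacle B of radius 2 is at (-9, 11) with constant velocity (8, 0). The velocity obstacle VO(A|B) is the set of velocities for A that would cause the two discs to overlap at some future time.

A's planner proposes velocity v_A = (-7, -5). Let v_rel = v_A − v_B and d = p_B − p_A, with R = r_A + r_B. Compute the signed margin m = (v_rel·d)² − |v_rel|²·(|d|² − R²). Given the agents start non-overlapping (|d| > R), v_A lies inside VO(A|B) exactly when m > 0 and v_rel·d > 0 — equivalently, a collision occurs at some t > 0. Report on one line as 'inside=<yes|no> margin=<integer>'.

d = (1, 25),  |d|² = 626;  R = 5+2 = 7,  c = 626−7² = 577
v_rel = (-15, -5),  |v_rel|² = 250;  v_rel·d = (-15)·(1) + (-5)·(25) = -140
250·t² + 280·t + 577 = 0  ⇒  m = (-140)² − 250·577 = -124650
m = -124650 < 0,  v_rel·d = -140 < 0  ⇒  outside

inside=no margin=-124650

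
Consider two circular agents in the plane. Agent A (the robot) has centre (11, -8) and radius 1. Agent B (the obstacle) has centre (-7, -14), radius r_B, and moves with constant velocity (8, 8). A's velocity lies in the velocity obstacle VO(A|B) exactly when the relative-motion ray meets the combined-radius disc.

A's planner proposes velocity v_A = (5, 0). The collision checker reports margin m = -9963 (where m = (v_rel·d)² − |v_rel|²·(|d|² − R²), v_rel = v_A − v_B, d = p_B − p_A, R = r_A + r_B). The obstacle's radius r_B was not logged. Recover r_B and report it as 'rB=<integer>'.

m = -9963
d = (-18, -6);  v_rel = (-3, -8),  |v_rel|² = 73
v_rel×d = (-3)·(-6) − (-8)·(-18) = -126
since m = R²·73 − (-126)²:  R² = (15876 + -9963) / 73 = 81
R = √81 = 9  ⇒  r_B = 9 − 1 = 8

rB=8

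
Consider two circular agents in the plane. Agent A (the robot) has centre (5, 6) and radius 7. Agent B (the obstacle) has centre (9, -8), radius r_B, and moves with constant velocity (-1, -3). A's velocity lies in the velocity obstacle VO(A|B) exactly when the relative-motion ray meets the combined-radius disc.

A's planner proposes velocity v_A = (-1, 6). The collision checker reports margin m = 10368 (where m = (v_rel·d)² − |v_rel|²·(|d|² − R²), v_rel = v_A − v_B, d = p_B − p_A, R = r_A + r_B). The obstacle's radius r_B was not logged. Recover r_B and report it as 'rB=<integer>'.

m = 10368
d = (4, -14);  v_rel = (0, 9),  |v_rel|² = 81
v_rel×d = (0)·(-14) − (9)·(4) = -36
since m = R²·81 − (-36)²:  R² = (1296 + 10368) / 81 = 144
R = √144 = 12  ⇒  r_B = 12 − 7 = 5

rB=5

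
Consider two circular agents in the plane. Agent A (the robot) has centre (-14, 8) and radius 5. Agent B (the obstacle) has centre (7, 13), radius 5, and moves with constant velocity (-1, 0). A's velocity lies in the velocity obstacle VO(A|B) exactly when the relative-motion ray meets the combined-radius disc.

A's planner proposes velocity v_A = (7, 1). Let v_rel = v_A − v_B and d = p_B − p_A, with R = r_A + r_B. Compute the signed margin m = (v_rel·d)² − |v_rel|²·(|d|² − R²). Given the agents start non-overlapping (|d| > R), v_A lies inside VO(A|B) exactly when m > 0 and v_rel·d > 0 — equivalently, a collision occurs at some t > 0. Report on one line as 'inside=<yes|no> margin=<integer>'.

d = (21, 5),  |d|² = 466;  R = 5+5 = 10,  c = 466−10² = 366
v_rel = (8, 1),  |v_rel|² = 65;  v_rel·d = (8)·(21) + (1)·(5) = 173
65·t² − 346·t + 366 = 0  ⇒  m = 173² − 65·366 = 6139
m = 6139 > 0,  v_rel·d = 173 > 0  ⇒  inside

inside=yes margin=6139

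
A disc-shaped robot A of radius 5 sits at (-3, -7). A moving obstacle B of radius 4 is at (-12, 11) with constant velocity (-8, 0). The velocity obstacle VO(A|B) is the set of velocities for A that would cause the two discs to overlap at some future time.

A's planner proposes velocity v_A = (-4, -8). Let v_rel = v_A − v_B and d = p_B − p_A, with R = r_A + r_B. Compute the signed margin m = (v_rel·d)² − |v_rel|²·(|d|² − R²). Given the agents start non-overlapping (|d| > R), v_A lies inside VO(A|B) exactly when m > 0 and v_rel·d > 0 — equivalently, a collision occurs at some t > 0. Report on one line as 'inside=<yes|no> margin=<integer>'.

d = (-9, 18),  |d|² = 405;  R = 5+4 = 9,  c = 405−9² = 324
v_rel = (4, -8),  |v_rel|² = 80;  v_rel·d = (4)·(-9) + (-8)·(18) = -180
80·t² + 360·t + 324 = 0  ⇒  m = (-180)² − 80·324 = 6480
m = 6480 > 0,  v_rel·d = -180 < 0  ⇒  outside

inside=no margin=6480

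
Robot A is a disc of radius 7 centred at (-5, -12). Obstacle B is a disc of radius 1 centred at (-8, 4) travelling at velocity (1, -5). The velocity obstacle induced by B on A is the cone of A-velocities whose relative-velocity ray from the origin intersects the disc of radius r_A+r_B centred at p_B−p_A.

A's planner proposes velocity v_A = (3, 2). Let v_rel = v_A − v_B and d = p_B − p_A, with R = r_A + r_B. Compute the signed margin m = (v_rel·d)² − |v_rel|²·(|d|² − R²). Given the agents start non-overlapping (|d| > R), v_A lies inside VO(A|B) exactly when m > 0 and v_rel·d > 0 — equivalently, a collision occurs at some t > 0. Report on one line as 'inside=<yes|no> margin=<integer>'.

d = (-3, 16),  |d|² = 265;  R = 7+1 = 8,  c = 265−8² = 201
v_rel = (2, 7),  |v_rel|² = 53;  v_rel·d = (2)·(-3) + (7)·(16) = 106
53·t² − 212·t + 201 = 0  ⇒  m = 106² − 53·201 = 583
m = 583 > 0,  v_rel·d = 106 > 0  ⇒  inside

inside=yes margin=583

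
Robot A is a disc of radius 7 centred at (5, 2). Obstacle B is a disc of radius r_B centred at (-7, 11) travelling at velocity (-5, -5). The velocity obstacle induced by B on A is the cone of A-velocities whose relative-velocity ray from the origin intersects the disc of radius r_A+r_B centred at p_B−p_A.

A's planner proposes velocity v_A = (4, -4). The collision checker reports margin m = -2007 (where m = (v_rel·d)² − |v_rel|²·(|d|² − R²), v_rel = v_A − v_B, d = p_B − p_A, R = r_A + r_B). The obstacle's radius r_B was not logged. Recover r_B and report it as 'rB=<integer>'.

m = -2007
d = (-12, 9);  v_rel = (9, 1),  |v_rel|² = 82
v_rel×d = (9)·(9) − (1)·(-12) = 93
since m = R²·82 − 93²:  R² = (8649 + -2007) / 82 = 81
R = √81 = 9  ⇒  r_B = 9 − 7 = 2

rB=2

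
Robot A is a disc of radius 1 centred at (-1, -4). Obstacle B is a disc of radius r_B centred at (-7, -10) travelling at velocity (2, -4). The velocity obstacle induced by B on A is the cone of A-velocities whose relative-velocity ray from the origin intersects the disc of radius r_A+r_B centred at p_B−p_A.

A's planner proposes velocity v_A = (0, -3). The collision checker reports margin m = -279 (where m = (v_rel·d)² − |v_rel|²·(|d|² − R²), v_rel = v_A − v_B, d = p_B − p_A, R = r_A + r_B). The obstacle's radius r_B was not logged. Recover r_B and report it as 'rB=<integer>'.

m = -279
d = (-6, -6);  v_rel = (-2, 1),  |v_rel|² = 5
v_rel×d = (-2)·(-6) − (1)·(-6) = 18
since m = R²·5 − 18²:  R² = (324 + -279) / 5 = 9
R = √9 = 3  ⇒  r_B = 3 − 1 = 2

rB=2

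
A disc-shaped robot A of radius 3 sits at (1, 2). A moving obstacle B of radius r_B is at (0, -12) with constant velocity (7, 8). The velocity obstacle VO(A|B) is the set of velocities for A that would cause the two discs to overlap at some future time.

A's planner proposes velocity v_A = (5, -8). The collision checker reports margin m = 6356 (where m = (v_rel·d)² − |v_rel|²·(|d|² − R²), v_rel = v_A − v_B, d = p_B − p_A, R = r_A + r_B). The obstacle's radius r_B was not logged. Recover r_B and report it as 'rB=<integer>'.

m = 6356
d = (-1, -14);  v_rel = (-2, -16),  |v_rel|² = 260
v_rel×d = (-2)·(-14) − (-16)·(-1) = 12
since m = R²·260 − 12²:  R² = (144 + 6356) / 260 = 25
R = √25 = 5  ⇒  r_B = 5 − 3 = 2

rB=2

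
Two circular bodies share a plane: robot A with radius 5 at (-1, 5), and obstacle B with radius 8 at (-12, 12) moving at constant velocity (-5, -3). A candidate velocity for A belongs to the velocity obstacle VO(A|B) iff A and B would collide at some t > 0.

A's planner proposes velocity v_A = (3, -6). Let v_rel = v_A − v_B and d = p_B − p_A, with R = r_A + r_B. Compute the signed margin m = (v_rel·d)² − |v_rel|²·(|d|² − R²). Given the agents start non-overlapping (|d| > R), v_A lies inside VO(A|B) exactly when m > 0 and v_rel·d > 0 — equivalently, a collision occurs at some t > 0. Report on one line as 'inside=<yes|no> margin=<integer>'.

d = (-11, 7),  |d|² = 170;  R = 5+8 = 13,  c = 170−13² = 1
v_rel = (8, -3),  |v_rel|² = 73;  v_rel·d = (8)·(-11) + (-3)·(7) = -109
73·t² + 218·t + 1 = 0  ⇒  m = (-109)² − 73·1 = 11808
m = 11808 > 0,  v_rel·d = -109 < 0  ⇒  outside

inside=no margin=11808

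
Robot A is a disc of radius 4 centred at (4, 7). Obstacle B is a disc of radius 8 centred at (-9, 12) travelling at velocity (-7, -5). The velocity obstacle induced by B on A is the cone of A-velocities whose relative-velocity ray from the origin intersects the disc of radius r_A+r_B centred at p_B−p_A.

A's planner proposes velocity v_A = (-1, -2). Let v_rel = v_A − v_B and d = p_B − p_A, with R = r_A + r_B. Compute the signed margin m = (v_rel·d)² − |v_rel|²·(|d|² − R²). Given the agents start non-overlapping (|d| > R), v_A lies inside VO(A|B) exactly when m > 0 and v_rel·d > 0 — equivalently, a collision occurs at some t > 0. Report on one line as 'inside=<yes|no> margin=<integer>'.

d = (-13, 5),  |d|² = 194;  R = 4+8 = 12,  c = 194−12² = 50
v_rel = (6, 3),  |v_rel|² = 45;  v_rel·d = (6)·(-13) + (3)·(5) = -63
45·t² + 126·t + 50 = 0  ⇒  m = (-63)² − 45·50 = 1719
m = 1719 > 0,  v_rel·d = -63 < 0  ⇒  outside

inside=no margin=1719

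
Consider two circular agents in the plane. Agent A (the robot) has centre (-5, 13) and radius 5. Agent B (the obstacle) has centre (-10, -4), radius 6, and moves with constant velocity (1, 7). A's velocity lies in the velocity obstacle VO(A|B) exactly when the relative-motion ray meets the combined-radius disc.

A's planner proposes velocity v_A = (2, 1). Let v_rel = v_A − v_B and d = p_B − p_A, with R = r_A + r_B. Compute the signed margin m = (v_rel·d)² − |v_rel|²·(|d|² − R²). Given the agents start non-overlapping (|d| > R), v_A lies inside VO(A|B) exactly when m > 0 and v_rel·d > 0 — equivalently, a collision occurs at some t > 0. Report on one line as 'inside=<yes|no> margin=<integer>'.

d = (-5, -17),  |d|² = 314;  R = 5+6 = 11,  c = 314−11² = 193
v_rel = (1, -6),  |v_rel|² = 37;  v_rel·d = (1)·(-5) + (-6)·(-17) = 97
37·t² − 194·t + 193 = 0  ⇒  m = 97² − 37·193 = 2268
m = 2268 > 0,  v_rel·d = 97 > 0  ⇒  inside

inside=yes margin=2268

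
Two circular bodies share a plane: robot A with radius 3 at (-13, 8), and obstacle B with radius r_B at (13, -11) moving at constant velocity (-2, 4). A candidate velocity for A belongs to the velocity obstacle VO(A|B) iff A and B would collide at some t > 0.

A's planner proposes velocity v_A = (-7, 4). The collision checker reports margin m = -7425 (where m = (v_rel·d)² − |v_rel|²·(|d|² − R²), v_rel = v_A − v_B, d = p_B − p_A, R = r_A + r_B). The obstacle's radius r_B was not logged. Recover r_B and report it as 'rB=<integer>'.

m = -7425
d = (26, -19);  v_rel = (-5, 0),  |v_rel|² = 25
v_rel×d = (-5)·(-19) − (0)·(26) = 95
since m = R²·25 − 95²:  R² = (9025 + -7425) / 25 = 64
R = √64 = 8  ⇒  r_B = 8 − 3 = 5

rB=5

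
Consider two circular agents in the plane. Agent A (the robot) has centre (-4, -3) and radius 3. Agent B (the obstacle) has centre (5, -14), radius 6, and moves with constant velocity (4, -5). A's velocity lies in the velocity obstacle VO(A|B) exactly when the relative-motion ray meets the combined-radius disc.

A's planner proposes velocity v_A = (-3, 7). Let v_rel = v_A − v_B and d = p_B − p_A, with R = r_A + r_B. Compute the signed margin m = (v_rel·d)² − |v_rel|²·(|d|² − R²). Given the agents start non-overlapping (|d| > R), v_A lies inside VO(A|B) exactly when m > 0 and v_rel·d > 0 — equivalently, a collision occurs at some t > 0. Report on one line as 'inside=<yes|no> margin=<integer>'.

d = (9, -11),  |d|² = 202;  R = 3+6 = 9,  c = 202−9² = 121
v_rel = (-7, 12),  |v_rel|² = 193;  v_rel·d = (-7)·(9) + (12)·(-11) = -195
193·t² + 390·t + 121 = 0  ⇒  m = (-195)² − 193·121 = 14672
m = 14672 > 0,  v_rel·d = -195 < 0  ⇒  outside

inside=no margin=14672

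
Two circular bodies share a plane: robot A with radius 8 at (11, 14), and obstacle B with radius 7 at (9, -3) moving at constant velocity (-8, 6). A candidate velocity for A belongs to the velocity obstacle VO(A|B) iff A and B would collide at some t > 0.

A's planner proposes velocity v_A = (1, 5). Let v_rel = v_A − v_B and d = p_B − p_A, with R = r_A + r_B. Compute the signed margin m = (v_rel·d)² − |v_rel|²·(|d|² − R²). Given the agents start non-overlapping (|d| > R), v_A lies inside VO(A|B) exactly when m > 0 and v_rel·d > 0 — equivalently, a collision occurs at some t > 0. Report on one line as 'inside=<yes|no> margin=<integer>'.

d = (-2, -17),  |d|² = 293;  R = 8+7 = 15,  c = 293−15² = 68
v_rel = (9, -1),  |v_rel|² = 82;  v_rel·d = (9)·(-2) + (-1)·(-17) = -1
82·t² + 2·t + 68 = 0  ⇒  m = (-1)² − 82·68 = -5575
m = -5575 < 0,  v_rel·d = -1 < 0  ⇒  outside

inside=no margin=-5575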